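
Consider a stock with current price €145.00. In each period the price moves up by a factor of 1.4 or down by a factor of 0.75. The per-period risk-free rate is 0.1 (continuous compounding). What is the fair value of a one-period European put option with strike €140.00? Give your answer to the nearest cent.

€12.83

Risk-neutral probability p = (e^0.1 − 0.75)/(1.4 − 0.75) = 0.3552/0.6500 = 0.5464
Terminal stock prices: S_u = 203, S_d = 108.8
Terminal payoffs (K − S): max(-63, 0) = 0, max(31.25, 0) = 31.25
Node 0 (S = 145): V_0 = e^(−0.1)·[0.5464·0.0000 + 0.4536·31.2500] = 12.8256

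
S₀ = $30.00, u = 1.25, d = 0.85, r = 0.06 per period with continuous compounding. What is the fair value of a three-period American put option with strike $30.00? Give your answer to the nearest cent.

Risk-neutral probability p = (e^0.06 − 0.85)/(1.25 − 0.85) = 0.2118/0.4000 = 0.5296
Terminal stock prices: S_uuu = 58.59, S_uud = 39.84, S_udd = 27.09, S_ddd = 18.42
Terminal payoffs (K − S): max(-28.59, 0) = 0, max(-9.844, 0) = 0, max(2.906, 0) = 2.906, max(11.58, 0) = 11.58
Node uu (S = 46.88): continuation = e^(−0.06)·[0.5296·0.0000 + 0.4704·0.0000] = 0.0000; exercise value = 0.0000 ≤ continuation, so V_uu = 0.0000
Node ud (S = 31.88): continuation = e^(−0.06)·[0.5296·0.0000 + 0.4704·2.9063] = 1.2875; exercise value = 0.0000 ≤ continuation, so V_ud = 1.2875
Node dd (S = 21.67): continuation = e^(−0.06)·[0.5296·2.9063 + 0.4704·11.5763] = 6.5779; exercise value = 8.3250 > continuation, so V_dd = 8.3250 (exercise)
Node u (S = 37.5): continuation = e^(−0.06)·[0.5296·0.0000 + 0.4704·1.2875] = 0.5704; exercise value = 0.0000 ≤ continuation, so V_u = 0.5704
Node d (S = 25.5): continuation = e^(−0.06)·[0.5296·1.2875 + 0.4704·8.3250] = 4.3302; exercise value = 4.5000 > continuation, so V_d = 4.5000 (exercise)
Node 0 (S = 30): continuation = e^(−0.06)·[0.5296·0.5704 + 0.4704·4.5000] = 2.2780; exercise value = 0.0000 ≤ continuation, so V_0 = 2.2780

$2.28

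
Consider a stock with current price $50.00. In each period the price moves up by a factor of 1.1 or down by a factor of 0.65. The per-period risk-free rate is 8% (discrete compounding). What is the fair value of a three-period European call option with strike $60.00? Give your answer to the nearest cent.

$4.54

Risk-neutral probability p = (1 + 0.08 − 0.65)/(1.1 − 0.65) = 0.4300/0.4500 = 0.9556
Terminal stock prices: S_uuu = 66.55, S_uud = 39.33, S_udd = 23.24, S_ddd = 13.73
Terminal payoffs (S − K): max(6.55, 0) = 6.55, max(-20.67, 0) = 0, max(-36.76, 0) = 0, max(-46.27, 0) = 0
Node uu (S = 60.5): V_uu = 1/1.08·[0.9556·6.5500 + 0.0444·0.0000] = 5.7953
Node ud (S = 35.75): V_ud = 1/1.08·[0.9556·0.0000 + 0.0444·0.0000] = 0.0000
Node dd (S = 21.13): V_dd = 1/1.08·[0.9556·0.0000 + 0.0444·0.0000] = 0.0000
Node u (S = 55): V_u = 1/1.08·[0.9556·5.7953 + 0.0444·0.0000] = 5.1275
Node d (S = 32.5): V_d = 1/1.08·[0.9556·0.0000 + 0.0444·0.0000] = 0.0000
Node 0 (S = 50): V_0 = 1/1.08·[0.9556·5.1275 + 0.0444·0.0000] = 4.5367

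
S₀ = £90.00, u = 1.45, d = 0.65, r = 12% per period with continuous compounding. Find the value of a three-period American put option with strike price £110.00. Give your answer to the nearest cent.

Risk-neutral probability p = (e^0.12 − 0.65)/(1.45 − 0.65) = 0.4775/0.8000 = 0.5969
Terminal stock prices: S_uuu = 274.4, S_uud = 123, S_udd = 55.14, S_ddd = 24.72
Terminal payoffs (K − S): max(-164.4, 0) = 0, max(-13, 0) = 0, max(54.86, 0) = 54.86, max(85.28, 0) = 85.28
Node uu (S = 189.2): continuation = e^(−0.12)·[0.5969·0.0000 + 0.4031·0.0000] = 0.0000; exercise value = 0.0000 ≤ continuation, so V_uu = 0.0000
Node ud (S = 84.83): continuation = e^(−0.12)·[0.5969·0.0000 + 0.4031·54.8637] = 19.6162; exercise value = 25.1750 > continuation, so V_ud = 25.1750 (exercise)
Node dd (S = 38.03): continuation = e^(−0.12)·[0.5969·54.8637 + 0.4031·85.2837] = 59.5362; exercise value = 71.9750 > continuation, so V_dd = 71.9750 (exercise)
Node u (S = 130.5): continuation = e^(−0.12)·[0.5969·0.0000 + 0.4031·25.1750] = 9.0012; exercise value = 0.0000 ≤ continuation, so V_u = 9.0012
Node d (S = 58.5): continuation = e^(−0.12)·[0.5969·25.1750 + 0.4031·71.9750] = 39.0612; exercise value = 51.5000 > continuation, so V_d = 51.5000 (exercise)
Node 0 (S = 90): continuation = e^(−0.12)·[0.5969·9.0012 + 0.4031·51.5000] = 23.1785; exercise value = 20.0000 ≤ continuation, so V_0 = 23.1785

£23.18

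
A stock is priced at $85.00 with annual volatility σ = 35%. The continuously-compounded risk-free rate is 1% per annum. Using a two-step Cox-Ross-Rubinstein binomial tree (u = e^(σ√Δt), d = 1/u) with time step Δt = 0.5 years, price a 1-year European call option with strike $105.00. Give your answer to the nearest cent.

CRR parameters: u = e^(σ√Δt) = e^(0.35·√0.5) = 1.2808, d = 1/u = 0.7808
Per-period rate: rΔt = 0.01·0.5 = 0.005, so R = e^0.005 = 1.0050
Risk-neutral probability p = (e^0.005 − 0.7808)/(1.2808 − 0.7808) = 0.2243/0.5000 = 0.4485
Terminal stock prices: S_uu = 139.4, S_ud = 85, S_dd = 51.81
Terminal payoffs (S − K): max(34.44, 0) = 34.44, max(-20, 0) = 0, max(-53.19, 0) = 0
Node u (S = 108.9): V_u = e^(−0.005)·[0.4485·34.4388 + 0.5515·0.0000] = 15.3676
Node d (S = 66.36): V_d = e^(−0.005)·[0.4485·0.0000 + 0.5515·0.0000] = 0.0000
Node 0 (S = 85): V_0 = e^(−0.005)·[0.4485·15.3676 + 0.5515·0.0000] = 6.8575

$6.86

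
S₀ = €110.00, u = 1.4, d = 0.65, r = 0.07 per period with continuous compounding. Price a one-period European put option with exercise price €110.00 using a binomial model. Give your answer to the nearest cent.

€15.67

Risk-neutral probability p = (e^0.07 − 0.65)/(1.4 − 0.65) = 0.4225/0.7500 = 0.5633
Terminal stock prices: S_u = 154, S_d = 71.5
Terminal payoffs (K − S): max(-44, 0) = 0, max(38.5, 0) = 38.5
Node 0 (S = 110): V_0 = e^(−0.07)·[0.5633·0.0000 + 0.4367·38.5000] = 15.6747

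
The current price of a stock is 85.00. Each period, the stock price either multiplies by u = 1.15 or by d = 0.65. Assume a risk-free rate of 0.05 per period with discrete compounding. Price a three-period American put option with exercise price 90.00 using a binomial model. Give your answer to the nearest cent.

Risk-neutral probability p = (1 + 0.05 − 0.65)/(1.15 − 0.65) = 0.4000/0.5000 = 0.8000
Terminal stock prices: S_uuu = 129.3, S_uud = 73.07, S_udd = 41.3, S_ddd = 23.34
Terminal payoffs (K − S): max(-39.27, 0) = 0, max(16.93, 0) = 16.93, max(48.7, 0) = 48.7, max(66.66, 0) = 66.66
Node uu (S = 112.4): continuation = 1/1.05·[0.8000·0.0000 + 0.2000·16.9319] = 3.2251; exercise value = 0.0000 ≤ continuation, so V_uu = 3.2251
Node ud (S = 63.54): continuation = 1/1.05·[0.8000·16.9319 + 0.2000·48.7006] = 22.1768; exercise value = 26.4625 > continuation, so V_ud = 26.4625 (exercise)
Node dd (S = 35.91): continuation = 1/1.05·[0.8000·48.7006 + 0.2000·66.6569] = 49.8018; exercise value = 54.0875 > continuation, so V_dd = 54.0875 (exercise)
Node u (S = 97.75): continuation = 1/1.05·[0.8000·3.2251 + 0.2000·26.4625] = 7.4977; exercise value = 0.0000 ≤ continuation, so V_u = 7.4977
Node d (S = 55.25): continuation = 1/1.05·[0.8000·26.4625 + 0.2000·54.0875] = 30.4643; exercise value = 34.7500 > continuation, so V_d = 34.7500 (exercise)
Node 0 (S = 85): continuation = 1/1.05·[0.8000·7.4977 + 0.2000·34.7500] = 12.3316; exercise value = 5.0000 ≤ continuation, so V_0 = 12.3316

12.33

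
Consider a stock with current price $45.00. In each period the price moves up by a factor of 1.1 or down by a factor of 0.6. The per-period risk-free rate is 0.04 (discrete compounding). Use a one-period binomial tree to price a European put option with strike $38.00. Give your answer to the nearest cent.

$1.27

Risk-neutral probability p = (1 + 0.04 − 0.6)/(1.1 − 0.6) = 0.4400/0.5000 = 0.8800
Terminal stock prices: S_u = 49.5, S_d = 27
Terminal payoffs (K − S): max(-11.5, 0) = 0, max(11, 0) = 11
Node 0 (S = 45): V_0 = 1/1.04·[0.8800·0.0000 + 0.1200·11.0000] = 1.2692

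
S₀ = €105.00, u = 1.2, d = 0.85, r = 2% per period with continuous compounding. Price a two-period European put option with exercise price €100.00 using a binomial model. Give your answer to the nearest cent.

€6.12

Risk-neutral probability p = (e^0.02 − 0.85)/(1.2 − 0.85) = 0.1702/0.3500 = 0.4863
Terminal stock prices: S_uu = 151.2, S_ud = 107.1, S_dd = 75.86
Terminal payoffs (K − S): max(-51.2, 0) = 0, max(-7.1, 0) = 0, max(24.14, 0) = 24.14
Node u (S = 126): V_u = e^(−0.02)·[0.4863·0.0000 + 0.5137·0.0000] = 0.0000
Node d (S = 89.25): V_d = e^(−0.02)·[0.4863·0.0000 + 0.5137·24.1375] = 12.1542
Node 0 (S = 105): V_0 = e^(−0.02)·[0.4863·0.0000 + 0.5137·12.1542] = 6.1201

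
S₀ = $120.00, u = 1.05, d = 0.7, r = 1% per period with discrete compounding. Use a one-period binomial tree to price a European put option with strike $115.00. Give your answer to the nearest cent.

Risk-neutral probability p = (1 + 0.01 − 0.7)/(1.05 − 0.7) = 0.3100/0.3500 = 0.8857
Terminal stock prices: S_u = 126, S_d = 84
Terminal payoffs (K − S): max(-11, 0) = 0, max(31, 0) = 31
Node 0 (S = 120): V_0 = 1/1.01·[0.8857·0.0000 + 0.1143·31.0000] = 3.5078

$3.51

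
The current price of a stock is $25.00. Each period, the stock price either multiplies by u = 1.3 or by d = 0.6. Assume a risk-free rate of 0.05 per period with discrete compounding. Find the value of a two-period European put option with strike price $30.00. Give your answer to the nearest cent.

$6.80

Risk-neutral probability p = (1 + 0.05 − 0.6)/(1.3 − 0.6) = 0.4500/0.7000 = 0.6429
Terminal stock prices: S_uu = 42.25, S_ud = 19.5, S_dd = 9
Terminal payoffs (K − S): max(-12.25, 0) = 0, max(10.5, 0) = 10.5, max(21, 0) = 21
Node u (S = 32.5): V_u = 1/1.05·[0.6429·0.0000 + 0.3571·10.5000] = 3.5714
Node d (S = 15): V_d = 1/1.05·[0.6429·10.5000 + 0.3571·21.0000] = 13.5714
Node 0 (S = 25): V_0 = 1/1.05·[0.6429·3.5714 + 0.3571·13.5714] = 6.8027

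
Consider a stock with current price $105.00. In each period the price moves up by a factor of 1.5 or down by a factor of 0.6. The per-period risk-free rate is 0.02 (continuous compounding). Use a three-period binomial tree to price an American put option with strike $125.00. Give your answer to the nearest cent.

Risk-neutral probability p = (e^0.02 − 0.6)/(1.5 − 0.6) = 0.4202/0.9000 = 0.4669
Terminal stock prices: S_uuu = 354.4, S_uud = 141.8, S_udd = 56.7, S_ddd = 22.68
Terminal payoffs (K − S): max(-229.4, 0) = 0, max(-16.75, 0) = 0, max(68.3, 0) = 68.3, max(102.3, 0) = 102.3
Node uu (S = 236.2): continuation = e^(−0.02)·[0.4669·0.0000 + 0.5331·0.0000] = 0.0000; exercise value = 0.0000 ≤ continuation, so V_uu = 0.0000
Node ud (S = 94.5): continuation = e^(−0.02)·[0.4669·0.0000 + 0.5331·68.3000] = 35.6904; exercise value = 30.5000 ≤ continuation, so V_ud = 35.6904
Node dd (S = 37.8): continuation = e^(−0.02)·[0.4669·68.3000 + 0.5331·102.3200] = 84.7248; exercise value = 87.2000 > continuation, so V_dd = 87.2000 (exercise)
Node u (S = 157.5): continuation = e^(−0.02)·[0.4669·0.0000 + 0.5331·35.6904] = 18.6501; exercise value = 0.0000 ≤ continuation, so V_u = 18.6501
Node d (S = 63): continuation = e^(−0.02)·[0.4669·35.6904 + 0.5331·87.2000] = 61.9002; exercise value = 62.0000 > continuation, so V_d = 62.0000 (exercise)
Node 0 (S = 105): continuation = e^(−0.02)·[0.4669·18.6501 + 0.5331·62.0000] = 40.9335; exercise value = 20.0000 ≤ continuation, so V_0 = 40.9335

$40.93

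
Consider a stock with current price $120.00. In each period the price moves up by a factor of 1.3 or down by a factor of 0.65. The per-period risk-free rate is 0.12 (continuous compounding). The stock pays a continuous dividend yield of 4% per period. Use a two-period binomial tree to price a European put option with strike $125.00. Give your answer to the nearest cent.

$14.75

Per-period risk-free factor R = e^0.12 = 1.1275; dividend-adjusted growth = e^(0.12−0.04) = 1.0833.
Risk-neutral probability p = (1.0833 − 0.65)/(1.3 − 0.65) = 0.4333/0.6500 = 0.6666
Terminal stock prices: S_uu = 202.8, S_ud = 101.4, S_dd = 50.7
Terminal payoffs (K − S): max(-77.8, 0) = 0, max(23.6, 0) = 23.6, max(74.3, 0) = 74.3
Node u (S = 156): V_u = e^(−0.12)·[0.6666·0.0000 + 0.3334·23.6000] = 6.9786
Node d (S = 78): V_d = e^(−0.12)·[0.6666·23.6000 + 0.3334·74.3000] = 35.9235
Node 0 (S = 120): V_0 = e^(−0.12)·[0.6666·6.9786 + 0.3334·35.9235] = 14.7486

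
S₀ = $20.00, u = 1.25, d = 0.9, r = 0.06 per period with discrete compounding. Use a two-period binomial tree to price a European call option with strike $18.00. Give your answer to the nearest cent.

$4.45

Risk-neutral probability p = (1 + 0.06 − 0.9)/(1.25 − 0.9) = 0.1600/0.3500 = 0.4571
Terminal stock prices: S_uu = 31.25, S_ud = 22.5, S_dd = 16.2
Terminal payoffs (S − K): max(13.25, 0) = 13.25, max(4.5, 0) = 4.5, max(-1.8, 0) = 0
Node u (S = 25): V_u = 1/1.06·[0.4571·13.2500 + 0.5429·4.5000] = 8.0189
Node d (S = 18): V_d = 1/1.06·[0.4571·4.5000 + 0.5429·0.0000] = 1.9407
Node 0 (S = 20): V_0 = 1/1.06·[0.4571·8.0189 + 0.5429·1.9407] = 4.4522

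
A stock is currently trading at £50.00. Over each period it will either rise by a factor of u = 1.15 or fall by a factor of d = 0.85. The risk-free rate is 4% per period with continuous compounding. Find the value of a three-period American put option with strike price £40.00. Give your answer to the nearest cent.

Risk-neutral probability p = (e^0.04 − 0.85)/(1.15 − 0.85) = 0.1908/0.3000 = 0.6360
Terminal stock prices: S_uuu = 76.04, S_uud = 56.21, S_udd = 41.54, S_ddd = 30.71
Terminal payoffs (K − S): max(-36.04, 0) = 0, max(-16.21, 0) = 0, max(-1.544, 0) = 0, max(9.294, 0) = 9.294
Node uu (S = 66.12): continuation = e^(−0.04)·[0.6360·0.0000 + 0.3640·0.0000] = 0.0000; exercise value = 0.0000 ≤ continuation, so V_uu = 0.0000
Node ud (S = 48.87): continuation = e^(−0.04)·[0.6360·0.0000 + 0.3640·0.0000] = 0.0000; exercise value = 0.0000 ≤ continuation, so V_ud = 0.0000
Node dd (S = 36.12): continuation = e^(−0.04)·[0.6360·0.0000 + 0.3640·9.2938] = 3.2500; exercise value = 3.8750 > continuation, so V_dd = 3.8750 (exercise)
Node u (S = 57.5): continuation = e^(−0.04)·[0.6360·0.0000 + 0.3640·0.0000] = 0.0000; exercise value = 0.0000 ≤ continuation, so V_u = 0.0000
Node d (S = 42.5): continuation = e^(−0.04)·[0.6360·0.0000 + 0.3640·3.8750] = 1.3551; exercise value = 0.0000 ≤ continuation, so V_d = 1.3551
Node 0 (S = 50): continuation = e^(−0.04)·[0.6360·0.0000 + 0.3640·1.3551] = 0.4739; exercise value = 0.0000 ≤ continuation, so V_0 = 0.4739

£0.47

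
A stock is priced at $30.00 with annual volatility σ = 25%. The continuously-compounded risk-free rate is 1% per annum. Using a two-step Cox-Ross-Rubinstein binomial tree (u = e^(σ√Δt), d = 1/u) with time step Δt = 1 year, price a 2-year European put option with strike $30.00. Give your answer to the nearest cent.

$3.40

CRR parameters: u = e^(σ√Δt) = e^(0.25·√1) = 1.2840, d = 1/u = 0.7788
Per-period rate: rΔt = 0.01·1 = 0.01, so R = e^0.01 = 1.0101
Risk-neutral probability p = (e^0.01 − 0.7788)/(1.2840 − 0.7788) = 0.2312/0.5052 = 0.4577
Terminal stock prices: S_uu = 49.46, S_ud = 30, S_dd = 18.2
Terminal payoffs (K − S): max(-19.46, 0) = 0, max(0, 0) = 0, max(11.8, 0) = 11.8
Node u (S = 38.52): V_u = e^(−0.01)·[0.4577·0.0000 + 0.5423·0.0000] = 0.0000
Node d (S = 23.36): V_d = e^(−0.01)·[0.4577·0.0000 + 0.5423·11.8041] = 6.3375
Node 0 (S = 30): V_0 = e^(−0.01)·[0.4577·0.0000 + 0.5423·6.3375] = 3.4025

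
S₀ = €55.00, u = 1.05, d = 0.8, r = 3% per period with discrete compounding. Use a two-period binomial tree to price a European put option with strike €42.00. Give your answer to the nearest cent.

€0.04

Risk-neutral probability p = (1 + 0.03 − 0.8)/(1.05 − 0.8) = 0.2300/0.2500 = 0.9200
Terminal stock prices: S_uu = 60.64, S_ud = 46.2, S_dd = 35.2
Terminal payoffs (K − S): max(-18.64, 0) = 0, max(-4.2, 0) = 0, max(6.8, 0) = 6.8
Node u (S = 57.75): V_u = 1/1.03·[0.9200·0.0000 + 0.0800·0.0000] = 0.0000
Node d (S = 44): V_d = 1/1.03·[0.9200·0.0000 + 0.0800·6.8000] = 0.5282
Node 0 (S = 55): V_0 = 1/1.03·[0.9200·0.0000 + 0.0800·0.5282] = 0.0410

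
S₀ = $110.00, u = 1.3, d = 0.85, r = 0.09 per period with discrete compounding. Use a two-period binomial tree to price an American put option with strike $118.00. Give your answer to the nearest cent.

$10.49

Risk-neutral probability p = (1 + 0.09 − 0.85)/(1.3 − 0.85) = 0.2400/0.4500 = 0.5333
Terminal stock prices: S_uu = 185.9, S_ud = 121.5, S_dd = 79.47
Terminal payoffs (K − S): max(-67.9, 0) = 0, max(-3.55, 0) = 0, max(38.53, 0) = 38.53
Node u (S = 143): continuation = 1/1.09·[0.5333·0.0000 + 0.4667·0.0000] = 0.0000; exercise value = 0.0000 ≤ continuation, so V_u = 0.0000
Node d (S = 93.5): continuation = 1/1.09·[0.5333·0.0000 + 0.4667·38.5250] = 16.4939; exercise value = 24.5000 > continuation, so V_d = 24.5000 (exercise)
Node 0 (S = 110): continuation = 1/1.09·[0.5333·0.0000 + 0.4667·24.5000] = 10.4893; exercise value = 8.0000 ≤ continuation, so V_0 = 10.4893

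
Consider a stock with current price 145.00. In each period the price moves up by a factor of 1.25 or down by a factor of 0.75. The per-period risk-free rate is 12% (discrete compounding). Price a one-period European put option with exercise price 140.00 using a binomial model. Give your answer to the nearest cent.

Risk-neutral probability p = (1 + 0.12 − 0.75)/(1.25 − 0.75) = 0.3700/0.5000 = 0.7400
Terminal stock prices: S_u = 181.2, S_d = 108.8
Terminal payoffs (K − S): max(-41.25, 0) = 0, max(31.25, 0) = 31.25
Node 0 (S = 145): V_0 = 1/1.12·[0.7400·0.0000 + 0.2600·31.2500] = 7.2545

7.25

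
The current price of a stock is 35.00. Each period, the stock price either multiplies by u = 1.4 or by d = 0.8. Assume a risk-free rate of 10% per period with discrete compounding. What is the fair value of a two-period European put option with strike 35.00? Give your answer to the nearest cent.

2.60

Risk-neutral probability p = (1 + 0.1 − 0.8)/(1.4 − 0.8) = 0.3000/0.6000 = 0.5000
Terminal stock prices: S_uu = 68.6, S_ud = 39.2, S_dd = 22.4
Terminal payoffs (K − S): max(-33.6, 0) = 0, max(-4.2, 0) = 0, max(12.6, 0) = 12.6
Node u (S = 49): V_u = 1/1.1·[0.5000·0.0000 + 0.5000·0.0000] = 0.0000
Node d (S = 28): V_d = 1/1.1·[0.5000·0.0000 + 0.5000·12.6000] = 5.7273
Node 0 (S = 35): V_0 = 1/1.1·[0.5000·0.0000 + 0.5000·5.7273] = 2.6033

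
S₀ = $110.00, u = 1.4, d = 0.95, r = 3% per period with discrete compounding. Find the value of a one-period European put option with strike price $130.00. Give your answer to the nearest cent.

$20.36

Risk-neutral probability p = (1 + 0.03 − 0.95)/(1.4 − 0.95) = 0.0800/0.4500 = 0.1778
Terminal stock prices: S_u = 154, S_d = 104.5
Terminal payoffs (K − S): max(-24, 0) = 0, max(25.5, 0) = 25.5
Node 0 (S = 110): V_0 = 1/1.03·[0.1778·0.0000 + 0.8222·25.5000] = 20.3560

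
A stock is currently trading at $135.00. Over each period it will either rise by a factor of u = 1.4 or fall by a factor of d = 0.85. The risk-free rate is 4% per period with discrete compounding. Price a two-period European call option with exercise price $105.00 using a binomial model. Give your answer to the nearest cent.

Risk-neutral probability p = (1 + 0.04 − 0.85)/(1.4 − 0.85) = 0.1900/0.5500 = 0.3455
Terminal stock prices: S_uu = 264.6, S_ud = 160.7, S_dd = 97.54
Terminal payoffs (S − K): max(159.6, 0) = 159.6, max(55.65, 0) = 55.65, max(-7.463, 0) = 0
Node u (S = 189): V_u = 1/1.04·[0.3455·159.6000 + 0.6545·55.6500] = 88.0385
Node d (S = 114.8): V_d = 1/1.04·[0.3455·55.6500 + 0.6545·0.0000] = 18.4851
Node 0 (S = 135): V_0 = 1/1.04·[0.3455·88.0385 + 0.6545·18.4851] = 40.8775

$40.88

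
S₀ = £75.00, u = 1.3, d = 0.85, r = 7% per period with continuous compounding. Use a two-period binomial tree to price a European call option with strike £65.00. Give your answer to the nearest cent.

£20.89

Risk-neutral probability p = (e^0.07 − 0.85)/(1.3 − 0.85) = 0.2225/0.4500 = 0.4945
Terminal stock prices: S_uu = 126.8, S_ud = 82.88, S_dd = 54.19
Terminal payoffs (S − K): max(61.75, 0) = 61.75, max(17.88, 0) = 17.88, max(-10.81, 0) = 0
Node u (S = 97.5): V_u = e^(−0.07)·[0.4945·61.7500 + 0.5055·17.8750] = 36.8944
Node d (S = 63.75): V_d = e^(−0.07)·[0.4945·17.8750 + 0.5055·0.0000] = 8.2410
Node 0 (S = 75): V_0 = e^(−0.07)·[0.4945·36.8944 + 0.5055·8.2410] = 20.8940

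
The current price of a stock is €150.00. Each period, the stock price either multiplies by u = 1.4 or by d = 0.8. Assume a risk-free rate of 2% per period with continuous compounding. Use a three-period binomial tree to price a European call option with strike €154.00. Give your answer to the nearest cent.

€31.55

Risk-neutral probability p = (e^0.02 − 0.8)/(1.4 − 0.8) = 0.2202/0.6000 = 0.3670
Terminal stock prices: S_uuu = 411.6, S_uud = 235.2, S_udd = 134.4, S_ddd = 76.8
Terminal payoffs (S − K): max(257.6, 0) = 257.6, max(81.2, 0) = 81.2, max(-19.6, 0) = 0, max(-77.2, 0) = 0
Node uu (S = 294): V_uu = e^(−0.02)·[0.3670·257.6000 + 0.6330·81.2000] = 143.0494
Node ud (S = 168): V_ud = e^(−0.02)·[0.3670·81.2000 + 0.6330·0.0000] = 29.2105
Node dd (S = 96): V_dd = e^(−0.02)·[0.3670·0.0000 + 0.6330·0.0000] = 0.0000
Node u (S = 210): V_u = e^(−0.02)·[0.3670·143.0494 + 0.6330·29.2105] = 69.5839
Node d (S = 120): V_d = e^(−0.02)·[0.3670·29.2105 + 0.6330·0.0000] = 10.5080
Node 0 (S = 150): V_0 = e^(−0.02)·[0.3670·69.5839 + 0.6330·10.5080] = 31.5516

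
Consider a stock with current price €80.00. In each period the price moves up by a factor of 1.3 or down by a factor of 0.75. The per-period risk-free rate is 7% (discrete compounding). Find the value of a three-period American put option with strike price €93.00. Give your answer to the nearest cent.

€16.08

Risk-neutral probability p = (1 + 0.07 − 0.75)/(1.3 − 0.75) = 0.3200/0.5500 = 0.5818
Terminal stock prices: S_uuu = 175.8, S_uud = 101.4, S_udd = 58.5, S_ddd = 33.75
Terminal payoffs (K − S): max(-82.76, 0) = 0, max(-8.4, 0) = 0, max(34.5, 0) = 34.5, max(59.25, 0) = 59.25
Node uu (S = 135.2): continuation = 1/1.07·[0.5818·0.0000 + 0.4182·0.0000] = 0.0000; exercise value = 0.0000 ≤ continuation, so V_uu = 0.0000
Node ud (S = 78): continuation = 1/1.07·[0.5818·0.0000 + 0.4182·34.5000] = 13.4834; exercise value = 15.0000 > continuation, so V_ud = 15.0000 (exercise)
Node dd (S = 45): continuation = 1/1.07·[0.5818·34.5000 + 0.4182·59.2500] = 41.9159; exercise value = 48.0000 > continuation, so V_dd = 48.0000 (exercise)
Node u (S = 104): continuation = 1/1.07·[0.5818·0.0000 + 0.4182·15.0000] = 5.8624; exercise value = 0.0000 ≤ continuation, so V_u = 5.8624
Node d (S = 60): continuation = 1/1.07·[0.5818·15.0000 + 0.4182·48.0000] = 26.9159; exercise value = 33.0000 > continuation, so V_d = 33.0000 (exercise)
Node 0 (S = 80): continuation = 1/1.07·[0.5818·5.8624 + 0.4182·33.0000] = 16.0849; exercise value = 13.0000 ≤ continuation, so V_0 = 16.0849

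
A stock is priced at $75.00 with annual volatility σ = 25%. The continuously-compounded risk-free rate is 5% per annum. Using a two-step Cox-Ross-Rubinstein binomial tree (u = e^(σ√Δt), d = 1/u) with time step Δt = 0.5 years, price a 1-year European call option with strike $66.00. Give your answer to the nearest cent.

CRR parameters: u = e^(σ√Δt) = e^(0.25·√0.5) = 1.1934, d = 1/u = 0.8380
Per-period rate: rΔt = 0.05·0.5 = 0.025, so R = e^0.025 = 1.0253
Risk-neutral probability p = (e^0.025 − 0.8380)/(1.1934 − 0.8380) = 0.1873/0.3554 = 0.5272
Terminal stock prices: S_uu = 106.8, S_ud = 75, S_dd = 52.66
Terminal payoffs (S − K): max(40.81, 0) = 40.81, max(9, 0) = 9, max(-13.34, 0) = 0
Node u (S = 89.5): V_u = e^(−0.025)·[0.5272·40.8089 + 0.4728·9.0000] = 25.1319
Node d (S = 62.85): V_d = e^(−0.025)·[0.5272·9.0000 + 0.4728·0.0000] = 4.6272
Node 0 (S = 75): V_0 = e^(−0.025)·[0.5272·25.1319 + 0.4728·4.6272] = 15.0552

$15.06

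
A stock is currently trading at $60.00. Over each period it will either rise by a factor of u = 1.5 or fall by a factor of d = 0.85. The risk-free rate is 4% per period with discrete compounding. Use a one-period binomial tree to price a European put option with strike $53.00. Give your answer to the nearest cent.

$1.36

Risk-neutral probability p = (1 + 0.04 − 0.85)/(1.5 − 0.85) = 0.1900/0.6500 = 0.2923
Terminal stock prices: S_u = 90, S_d = 51
Terminal payoffs (K − S): max(-37, 0) = 0, max(2, 0) = 2
Node 0 (S = 60): V_0 = 1/1.04·[0.2923·0.0000 + 0.7077·2.0000] = 1.3609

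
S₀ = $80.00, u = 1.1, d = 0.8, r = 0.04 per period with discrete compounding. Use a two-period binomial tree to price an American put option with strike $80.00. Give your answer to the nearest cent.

$4.50

Risk-neutral probability p = (1 + 0.04 − 0.8)/(1.1 − 0.8) = 0.2400/0.3000 = 0.8000
Terminal stock prices: S_uu = 96.8, S_ud = 70.4, S_dd = 51.2
Terminal payoffs (K − S): max(-16.8, 0) = 0, max(9.6, 0) = 9.6, max(28.8, 0) = 28.8
Node u (S = 88): continuation = 1/1.04·[0.8000·0.0000 + 0.2000·9.6000] = 1.8462; exercise value = 0.0000 ≤ continuation, so V_u = 1.8462
Node d (S = 64): continuation = 1/1.04·[0.8000·9.6000 + 0.2000·28.8000] = 12.9231; exercise value = 16.0000 > continuation, so V_d = 16.0000 (exercise)
Node 0 (S = 80): continuation = 1/1.04·[0.8000·1.8462 + 0.2000·16.0000] = 4.4970; exercise value = 0.0000 ≤ continuation, so V_0 = 4.4970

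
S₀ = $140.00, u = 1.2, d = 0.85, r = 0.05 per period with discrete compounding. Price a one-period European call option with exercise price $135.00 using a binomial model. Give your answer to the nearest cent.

Risk-neutral probability p = (1 + 0.05 − 0.85)/(1.2 − 0.85) = 0.2000/0.3500 = 0.5714
Terminal stock prices: S_u = 168, S_d = 119
Terminal payoffs (S − K): max(33, 0) = 33, max(-16, 0) = 0
Node 0 (S = 140): V_0 = 1/1.05·[0.5714·33.0000 + 0.4286·0.0000] = 17.9592

$17.96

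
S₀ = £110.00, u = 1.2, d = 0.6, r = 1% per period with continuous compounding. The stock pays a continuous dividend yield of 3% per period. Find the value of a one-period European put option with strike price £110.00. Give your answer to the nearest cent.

£15.96

Per-period risk-free factor R = e^0.01 = 1.0101; dividend-adjusted growth = e^(0.01−0.03) = 0.9802.
Risk-neutral probability p = (0.9802 − 0.6)/(1.2 − 0.6) = 0.3802/0.6000 = 0.6337
Terminal stock prices: S_u = 132, S_d = 66
Terminal payoffs (K − S): max(-22, 0) = 0, max(44, 0) = 44
Node 0 (S = 110): V_0 = e^(−0.01)·[0.6337·0.0000 + 0.3663·44.0000] = 15.9584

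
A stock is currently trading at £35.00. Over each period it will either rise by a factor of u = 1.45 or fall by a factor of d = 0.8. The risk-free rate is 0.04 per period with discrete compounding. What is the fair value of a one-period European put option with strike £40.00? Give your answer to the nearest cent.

£7.28

Risk-neutral probability p = (1 + 0.04 − 0.8)/(1.45 − 0.8) = 0.2400/0.6500 = 0.3692
Terminal stock prices: S_u = 50.75, S_d = 28
Terminal payoffs (K − S): max(-10.75, 0) = 0, max(12, 0) = 12
Node 0 (S = 35): V_0 = 1/1.04·[0.3692·0.0000 + 0.6308·12.0000] = 7.2781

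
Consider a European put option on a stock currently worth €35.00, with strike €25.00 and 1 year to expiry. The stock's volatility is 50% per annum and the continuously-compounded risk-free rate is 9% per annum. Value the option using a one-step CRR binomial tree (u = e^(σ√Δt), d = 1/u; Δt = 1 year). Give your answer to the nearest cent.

€1.83

CRR parameters: u = e^(σ√Δt) = e^(0.5·√1) = 1.6487, d = 1/u = 0.6065
Per-period rate: rΔt = 0.09·1 = 0.09, so R = e^0.09 = 1.0942
Risk-neutral probability p = (e^0.09 − 0.6065)/(1.6487 − 0.6065) = 0.4876/1.0422 = 0.4679
Terminal stock prices: S_u = 57.71, S_d = 21.23
Terminal payoffs (K − S): max(-32.71, 0) = 0, max(3.771, 0) = 3.771
Node 0 (S = 35): V_0 = e^(−0.09)·[0.4679·0.0000 + 0.5321·3.7714] = 1.8340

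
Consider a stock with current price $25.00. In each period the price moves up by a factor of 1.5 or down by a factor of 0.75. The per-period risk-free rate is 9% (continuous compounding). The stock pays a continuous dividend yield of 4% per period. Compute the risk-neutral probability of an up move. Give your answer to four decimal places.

Per-period risk-free factor R = e^0.09 = 1.0942; dividend-adjusted growth = e^(0.09−0.04) = 1.0513.
Risk-neutral probability p = (1.0513 − 0.75)/(1.5 − 0.75) = 0.3013/0.7500 = 0.4017

p = 0.4017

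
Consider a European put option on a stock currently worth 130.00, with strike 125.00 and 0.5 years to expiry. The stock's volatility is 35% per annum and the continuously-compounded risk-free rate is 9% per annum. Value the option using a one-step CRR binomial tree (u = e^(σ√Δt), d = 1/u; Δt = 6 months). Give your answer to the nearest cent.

10.55

CRR parameters: u = e^(σ√Δt) = e^(0.35·√0.5) = 1.2808, d = 1/u = 0.7808
Per-period rate: rΔt = 0.09·0.5 = 0.045, so R = e^0.045 = 1.0460
Risk-neutral probability p = (e^0.045 − 0.7808)/(1.2808 − 0.7808) = 0.2653/0.5000 = 0.5305
Terminal stock prices: S_u = 166.5, S_d = 101.5
Terminal payoffs (K − S): max(-41.5, 0) = 0, max(23.5, 0) = 23.5
Node 0 (S = 130): V_0 = e^(−0.045)·[0.5305·0.0000 + 0.4695·23.5012] = 10.5485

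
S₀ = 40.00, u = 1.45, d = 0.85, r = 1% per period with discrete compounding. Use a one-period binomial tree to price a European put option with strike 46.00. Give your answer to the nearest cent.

Risk-neutral probability p = (1 + 0.01 − 0.85)/(1.45 − 0.85) = 0.1600/0.6000 = 0.2667
Terminal stock prices: S_u = 58, S_d = 34
Terminal payoffs (K − S): max(-12, 0) = 0, max(12, 0) = 12
Node 0 (S = 40): V_0 = 1/1.01·[0.2667·0.0000 + 0.7333·12.0000] = 8.7129

8.71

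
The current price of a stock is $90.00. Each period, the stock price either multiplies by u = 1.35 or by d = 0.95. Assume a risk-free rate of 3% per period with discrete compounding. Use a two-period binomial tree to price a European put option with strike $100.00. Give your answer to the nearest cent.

Risk-neutral probability p = (1 + 0.03 − 0.95)/(1.35 − 0.95) = 0.0800/0.4000 = 0.2000
Terminal stock prices: S_uu = 164, S_ud = 115.4, S_dd = 81.22
Terminal payoffs (K − S): max(-64.03, 0) = 0, max(-15.43, 0) = 0, max(18.78, 0) = 18.78
Node u (S = 121.5): V_u = 1/1.03·[0.2000·0.0000 + 0.8000·0.0000] = 0.0000
Node d (S = 85.5): V_d = 1/1.03·[0.2000·0.0000 + 0.8000·18.7750] = 14.5825
Node 0 (S = 90): V_0 = 1/1.03·[0.2000·0.0000 + 0.8000·14.5825] = 11.3262

$11.33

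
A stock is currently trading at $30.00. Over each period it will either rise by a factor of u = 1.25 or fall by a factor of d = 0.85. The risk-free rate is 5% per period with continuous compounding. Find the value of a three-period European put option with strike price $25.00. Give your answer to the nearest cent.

Risk-neutral probability p = (e^0.05 − 0.85)/(1.25 − 0.85) = 0.2013/0.4000 = 0.5032
Terminal stock prices: S_uuu = 58.59, S_uud = 39.84, S_udd = 27.09, S_ddd = 18.42
Terminal payoffs (K − S): max(-33.59, 0) = 0, max(-14.84, 0) = 0, max(-2.094, 0) = 0, max(6.576, 0) = 6.576
Node uu (S = 46.88): V_uu = e^(−0.05)·[0.5032·0.0000 + 0.4968·0.0000] = 0.0000
Node ud (S = 31.88): V_ud = e^(−0.05)·[0.5032·0.0000 + 0.4968·0.0000] = 0.0000
Node dd (S = 21.67): V_dd = e^(−0.05)·[0.5032·0.0000 + 0.4968·6.5763] = 3.1079
Node u (S = 37.5): V_u = e^(−0.05)·[0.5032·0.0000 + 0.4968·0.0000] = 0.0000
Node d (S = 25.5): V_d = e^(−0.05)·[0.5032·0.0000 + 0.4968·3.1079] = 1.4688
Node 0 (S = 30): V_0 = e^(−0.05)·[0.5032·0.0000 + 0.4968·1.4688] = 0.6941

$0.69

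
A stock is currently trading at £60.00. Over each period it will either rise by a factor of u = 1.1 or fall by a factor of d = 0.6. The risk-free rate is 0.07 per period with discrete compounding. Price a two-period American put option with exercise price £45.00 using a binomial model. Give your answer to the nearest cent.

Risk-neutral probability p = (1 + 0.07 − 0.6)/(1.1 − 0.6) = 0.4700/0.5000 = 0.9400
Terminal stock prices: S_uu = 72.6, S_ud = 39.6, S_dd = 21.6
Terminal payoffs (K − S): max(-27.6, 0) = 0, max(5.4, 0) = 5.4, max(23.4, 0) = 23.4
Node u (S = 66): continuation = 1/1.07·[0.9400·0.0000 + 0.0600·5.4000] = 0.3028; exercise value = 0.0000 ≤ continuation, so V_u = 0.3028
Node d (S = 36): continuation = 1/1.07·[0.9400·5.4000 + 0.0600·23.4000] = 6.0561; exercise value = 9.0000 > continuation, so V_d = 9.0000 (exercise)
Node 0 (S = 60): continuation = 1/1.07·[0.9400·0.3028 + 0.0600·9.0000] = 0.7707; exercise value = 0.0000 ≤ continuation, so V_0 = 0.7707

£0.77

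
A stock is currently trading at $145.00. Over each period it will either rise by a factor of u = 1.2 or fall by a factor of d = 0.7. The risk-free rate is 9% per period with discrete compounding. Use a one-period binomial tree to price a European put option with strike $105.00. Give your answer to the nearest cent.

Risk-neutral probability p = (1 + 0.09 − 0.7)/(1.2 − 0.7) = 0.3900/0.5000 = 0.7800
Terminal stock prices: S_u = 174, S_d = 101.5
Terminal payoffs (K − S): max(-69, 0) = 0, max(3.5, 0) = 3.5
Node 0 (S = 145): V_0 = 1/1.09·[0.7800·0.0000 + 0.2200·3.5000] = 0.7064

$0.71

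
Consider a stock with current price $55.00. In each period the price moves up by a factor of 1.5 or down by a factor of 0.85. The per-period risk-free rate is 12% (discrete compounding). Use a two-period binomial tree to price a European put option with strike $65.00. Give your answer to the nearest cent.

Risk-neutral probability p = (1 + 0.12 − 0.85)/(1.5 − 0.85) = 0.2700/0.6500 = 0.4154
Terminal stock prices: S_uu = 123.8, S_ud = 70.12, S_dd = 39.74
Terminal payoffs (K − S): max(-58.75, 0) = 0, max(-5.125, 0) = 0, max(25.26, 0) = 25.26
Node u (S = 82.5): V_u = 1/1.12·[0.4154·0.0000 + 0.5846·0.0000] = 0.0000
Node d (S = 46.75): V_d = 1/1.12·[0.4154·0.0000 + 0.5846·25.2625] = 13.1865
Node 0 (S = 55): V_0 = 1/1.12·[0.4154·0.0000 + 0.5846·13.1865] = 6.8830

$6.88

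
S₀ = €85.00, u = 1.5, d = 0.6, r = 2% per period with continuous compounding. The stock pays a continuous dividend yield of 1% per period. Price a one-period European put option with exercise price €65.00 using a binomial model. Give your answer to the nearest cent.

Per-period risk-free factor R = e^0.02 = 1.0202; dividend-adjusted growth = e^(0.02−0.01) = 1.0101.
Risk-neutral probability p = (1.0101 − 0.6)/(1.5 − 0.6) = 0.4101/0.9000 = 0.4556
Terminal stock prices: S_u = 127.5, S_d = 51
Terminal payoffs (K − S): max(-62.5, 0) = 0, max(14, 0) = 14
Node 0 (S = 85): V_0 = e^(−0.02)·[0.4556·0.0000 + 0.5444·14.0000] = 7.4705

€7.47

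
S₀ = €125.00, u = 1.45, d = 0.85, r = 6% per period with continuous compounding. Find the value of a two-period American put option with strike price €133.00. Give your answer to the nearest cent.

€16.30

Risk-neutral probability p = (e^0.06 − 0.85)/(1.45 − 0.85) = 0.2118/0.6000 = 0.3531
Terminal stock prices: S_uu = 262.8, S_ud = 154.1, S_dd = 90.31
Terminal payoffs (K − S): max(-129.8, 0) = 0, max(-21.06, 0) = 0, max(42.69, 0) = 42.69
Node u (S = 181.2): continuation = e^(−0.06)·[0.3531·0.0000 + 0.6469·0.0000] = 0.0000; exercise value = 0.0000 ≤ continuation, so V_u = 0.0000
Node d (S = 106.2): continuation = e^(−0.06)·[0.3531·0.0000 + 0.6469·42.6875] = 26.0080; exercise value = 26.7500 > continuation, so V_d = 26.7500 (exercise)
Node 0 (S = 125): continuation = e^(−0.06)·[0.3531·0.0000 + 0.6469·26.7500] = 16.2978; exercise value = 8.0000 ≤ continuation, so V_0 = 16.2978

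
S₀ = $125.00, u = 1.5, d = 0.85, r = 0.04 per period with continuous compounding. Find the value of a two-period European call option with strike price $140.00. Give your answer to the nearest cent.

$18.65

Risk-neutral probability p = (e^0.04 − 0.85)/(1.5 − 0.85) = 0.1908/0.6500 = 0.2936
Terminal stock prices: S_uu = 281.2, S_ud = 159.4, S_dd = 90.31
Terminal payoffs (S − K): max(141.2, 0) = 141.2, max(19.38, 0) = 19.38, max(-49.69, 0) = 0
Node u (S = 187.5): V_u = e^(−0.04)·[0.2936·141.2500 + 0.7064·19.3750] = 52.9895
Node d (S = 106.2): V_d = e^(−0.04)·[0.2936·19.3750 + 0.7064·0.0000] = 5.4646
Node 0 (S = 125): V_0 = e^(−0.04)·[0.2936·52.9895 + 0.7064·5.4646] = 18.6545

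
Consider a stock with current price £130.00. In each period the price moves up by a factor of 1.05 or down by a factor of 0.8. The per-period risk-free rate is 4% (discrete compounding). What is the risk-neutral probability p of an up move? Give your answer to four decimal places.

Risk-neutral probability p = (1 + 0.04 − 0.8)/(1.05 − 0.8) = 0.2400/0.2500 = 0.9600

p = 0.9600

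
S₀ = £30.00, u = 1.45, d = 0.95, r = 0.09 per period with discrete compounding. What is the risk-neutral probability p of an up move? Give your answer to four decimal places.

p = 0.2800

Risk-neutral probability p = (1 + 0.09 − 0.95)/(1.45 − 0.95) = 0.1400/0.5000 = 0.2800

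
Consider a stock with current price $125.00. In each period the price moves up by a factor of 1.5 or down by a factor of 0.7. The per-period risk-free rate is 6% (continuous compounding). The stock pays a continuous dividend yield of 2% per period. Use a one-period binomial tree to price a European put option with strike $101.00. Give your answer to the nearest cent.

Per-period risk-free factor R = e^0.06 = 1.0618; dividend-adjusted growth = e^(0.06−0.02) = 1.0408.
Risk-neutral probability p = (1.0408 − 0.7)/(1.5 − 0.7) = 0.3408/0.8000 = 0.4260
Terminal stock prices: S_u = 187.5, S_d = 87.5
Terminal payoffs (K − S): max(-86.5, 0) = 0, max(13.5, 0) = 13.5
Node 0 (S = 125): V_0 = e^(−0.06)·[0.4260·0.0000 + 0.5740·13.5000] = 7.2976

$7.30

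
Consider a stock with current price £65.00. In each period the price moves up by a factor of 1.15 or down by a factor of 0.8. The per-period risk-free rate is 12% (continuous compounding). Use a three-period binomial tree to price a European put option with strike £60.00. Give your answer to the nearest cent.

£0.10

Risk-neutral probability p = (e^0.12 − 0.8)/(1.15 − 0.8) = 0.3275/0.3500 = 0.9357
Terminal stock prices: S_uuu = 98.86, S_uud = 68.77, S_udd = 47.84, S_ddd = 33.28
Terminal payoffs (K − S): max(-38.86, 0) = 0, max(-8.77, 0) = 0, max(12.16, 0) = 12.16, max(26.72, 0) = 26.72
Node uu (S = 85.96): V_uu = e^(−0.12)·[0.9357·0.0000 + 0.0643·0.0000] = 0.0000
Node ud (S = 59.8): V_ud = e^(−0.12)·[0.9357·0.0000 + 0.0643·12.1600] = 0.6934
Node dd (S = 41.6): V_dd = e^(−0.12)·[0.9357·12.1600 + 0.0643·26.7200] = 11.6152
Node u (S = 74.75): V_u = e^(−0.12)·[0.9357·0.0000 + 0.0643·0.6934] = 0.0395
Node d (S = 52): V_d = e^(−0.12)·[0.9357·0.6934 + 0.0643·11.6152] = 1.2378
Node 0 (S = 65): V_0 = e^(−0.12)·[0.9357·0.0395 + 0.0643·1.2378] = 0.1034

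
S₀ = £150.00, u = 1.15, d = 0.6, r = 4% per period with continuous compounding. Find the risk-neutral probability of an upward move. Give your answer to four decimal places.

p = 0.8015

Risk-neutral probability p = (e^0.04 − 0.6)/(1.15 − 0.6) = 0.4408/0.5500 = 0.8015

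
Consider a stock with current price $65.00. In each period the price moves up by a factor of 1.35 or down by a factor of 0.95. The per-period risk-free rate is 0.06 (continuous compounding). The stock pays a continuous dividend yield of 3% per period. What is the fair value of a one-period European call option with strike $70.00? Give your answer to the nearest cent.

Per-period risk-free factor R = e^0.06 = 1.0618; dividend-adjusted growth = e^(0.06−0.03) = 1.0305.
Risk-neutral probability p = (1.0305 − 0.95)/(1.35 − 0.95) = 0.0805/0.4000 = 0.2011
Terminal stock prices: S_u = 87.75, S_d = 61.75
Terminal payoffs (S − K): max(17.75, 0) = 17.75, max(-8.25, 0) = 0
Node 0 (S = 65): V_0 = e^(−0.06)·[0.2011·17.7500 + 0.7989·0.0000] = 3.3623

$3.36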